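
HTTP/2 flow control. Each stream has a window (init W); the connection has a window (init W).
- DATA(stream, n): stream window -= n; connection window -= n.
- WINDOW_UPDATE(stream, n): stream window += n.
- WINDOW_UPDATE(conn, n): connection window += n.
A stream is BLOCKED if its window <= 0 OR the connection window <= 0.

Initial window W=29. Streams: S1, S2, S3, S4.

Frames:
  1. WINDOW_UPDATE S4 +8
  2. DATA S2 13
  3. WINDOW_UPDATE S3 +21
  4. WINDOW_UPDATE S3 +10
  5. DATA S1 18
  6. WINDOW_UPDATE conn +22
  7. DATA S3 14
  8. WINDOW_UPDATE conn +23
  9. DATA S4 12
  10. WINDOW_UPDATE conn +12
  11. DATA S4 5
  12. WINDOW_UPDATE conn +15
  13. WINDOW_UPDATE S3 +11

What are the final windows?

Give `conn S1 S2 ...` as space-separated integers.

Op 1: conn=29 S1=29 S2=29 S3=29 S4=37 blocked=[]
Op 2: conn=16 S1=29 S2=16 S3=29 S4=37 blocked=[]
Op 3: conn=16 S1=29 S2=16 S3=50 S4=37 blocked=[]
Op 4: conn=16 S1=29 S2=16 S3=60 S4=37 blocked=[]
Op 5: conn=-2 S1=11 S2=16 S3=60 S4=37 blocked=[1, 2, 3, 4]
Op 6: conn=20 S1=11 S2=16 S3=60 S4=37 blocked=[]
Op 7: conn=6 S1=11 S2=16 S3=46 S4=37 blocked=[]
Op 8: conn=29 S1=11 S2=16 S3=46 S4=37 blocked=[]
Op 9: conn=17 S1=11 S2=16 S3=46 S4=25 blocked=[]
Op 10: conn=29 S1=11 S2=16 S3=46 S4=25 blocked=[]
Op 11: conn=24 S1=11 S2=16 S3=46 S4=20 blocked=[]
Op 12: conn=39 S1=11 S2=16 S3=46 S4=20 blocked=[]
Op 13: conn=39 S1=11 S2=16 S3=57 S4=20 blocked=[]

Answer: 39 11 16 57 20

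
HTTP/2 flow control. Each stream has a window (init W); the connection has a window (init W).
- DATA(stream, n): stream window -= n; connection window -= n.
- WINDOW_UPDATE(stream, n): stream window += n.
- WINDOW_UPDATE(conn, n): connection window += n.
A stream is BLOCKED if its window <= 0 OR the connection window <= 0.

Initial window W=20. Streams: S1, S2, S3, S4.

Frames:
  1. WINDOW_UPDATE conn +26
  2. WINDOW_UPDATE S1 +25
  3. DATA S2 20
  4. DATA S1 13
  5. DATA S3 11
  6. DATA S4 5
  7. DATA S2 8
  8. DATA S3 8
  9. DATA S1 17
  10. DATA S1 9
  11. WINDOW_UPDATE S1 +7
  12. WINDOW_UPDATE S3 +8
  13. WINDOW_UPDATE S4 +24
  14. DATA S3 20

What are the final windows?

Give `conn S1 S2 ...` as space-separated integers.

Answer: -65 13 -8 -11 39

Derivation:
Op 1: conn=46 S1=20 S2=20 S3=20 S4=20 blocked=[]
Op 2: conn=46 S1=45 S2=20 S3=20 S4=20 blocked=[]
Op 3: conn=26 S1=45 S2=0 S3=20 S4=20 blocked=[2]
Op 4: conn=13 S1=32 S2=0 S3=20 S4=20 blocked=[2]
Op 5: conn=2 S1=32 S2=0 S3=9 S4=20 blocked=[2]
Op 6: conn=-3 S1=32 S2=0 S3=9 S4=15 blocked=[1, 2, 3, 4]
Op 7: conn=-11 S1=32 S2=-8 S3=9 S4=15 blocked=[1, 2, 3, 4]
Op 8: conn=-19 S1=32 S2=-8 S3=1 S4=15 blocked=[1, 2, 3, 4]
Op 9: conn=-36 S1=15 S2=-8 S3=1 S4=15 blocked=[1, 2, 3, 4]
Op 10: conn=-45 S1=6 S2=-8 S3=1 S4=15 blocked=[1, 2, 3, 4]
Op 11: conn=-45 S1=13 S2=-8 S3=1 S4=15 blocked=[1, 2, 3, 4]
Op 12: conn=-45 S1=13 S2=-8 S3=9 S4=15 blocked=[1, 2, 3, 4]
Op 13: conn=-45 S1=13 S2=-8 S3=9 S4=39 blocked=[1, 2, 3, 4]
Op 14: conn=-65 S1=13 S2=-8 S3=-11 S4=39 blocked=[1, 2, 3, 4]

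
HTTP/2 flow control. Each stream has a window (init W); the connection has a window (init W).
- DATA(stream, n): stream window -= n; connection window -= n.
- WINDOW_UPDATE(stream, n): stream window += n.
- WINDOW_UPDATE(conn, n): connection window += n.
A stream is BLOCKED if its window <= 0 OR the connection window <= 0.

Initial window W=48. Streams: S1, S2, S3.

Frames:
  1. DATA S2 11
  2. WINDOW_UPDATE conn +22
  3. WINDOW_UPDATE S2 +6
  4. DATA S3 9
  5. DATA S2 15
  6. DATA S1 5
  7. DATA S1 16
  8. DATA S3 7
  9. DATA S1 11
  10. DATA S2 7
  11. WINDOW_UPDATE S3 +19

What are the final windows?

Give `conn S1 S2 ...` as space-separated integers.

Op 1: conn=37 S1=48 S2=37 S3=48 blocked=[]
Op 2: conn=59 S1=48 S2=37 S3=48 blocked=[]
Op 3: conn=59 S1=48 S2=43 S3=48 blocked=[]
Op 4: conn=50 S1=48 S2=43 S3=39 blocked=[]
Op 5: conn=35 S1=48 S2=28 S3=39 blocked=[]
Op 6: conn=30 S1=43 S2=28 S3=39 blocked=[]
Op 7: conn=14 S1=27 S2=28 S3=39 blocked=[]
Op 8: conn=7 S1=27 S2=28 S3=32 blocked=[]
Op 9: conn=-4 S1=16 S2=28 S3=32 blocked=[1, 2, 3]
Op 10: conn=-11 S1=16 S2=21 S3=32 blocked=[1, 2, 3]
Op 11: conn=-11 S1=16 S2=21 S3=51 blocked=[1, 2, 3]

Answer: -11 16 21 51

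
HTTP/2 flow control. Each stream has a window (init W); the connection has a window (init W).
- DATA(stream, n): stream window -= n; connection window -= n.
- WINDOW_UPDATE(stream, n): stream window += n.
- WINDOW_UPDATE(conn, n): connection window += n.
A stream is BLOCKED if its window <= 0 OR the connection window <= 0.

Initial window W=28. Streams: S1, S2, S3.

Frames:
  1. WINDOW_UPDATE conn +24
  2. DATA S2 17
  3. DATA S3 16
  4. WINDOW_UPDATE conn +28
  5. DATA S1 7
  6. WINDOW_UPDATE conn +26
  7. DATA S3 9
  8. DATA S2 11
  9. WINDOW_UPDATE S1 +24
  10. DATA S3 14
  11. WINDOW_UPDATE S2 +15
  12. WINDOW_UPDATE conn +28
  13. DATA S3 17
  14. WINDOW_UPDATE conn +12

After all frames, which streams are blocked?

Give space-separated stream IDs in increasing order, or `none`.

Op 1: conn=52 S1=28 S2=28 S3=28 blocked=[]
Op 2: conn=35 S1=28 S2=11 S3=28 blocked=[]
Op 3: conn=19 S1=28 S2=11 S3=12 blocked=[]
Op 4: conn=47 S1=28 S2=11 S3=12 blocked=[]
Op 5: conn=40 S1=21 S2=11 S3=12 blocked=[]
Op 6: conn=66 S1=21 S2=11 S3=12 blocked=[]
Op 7: conn=57 S1=21 S2=11 S3=3 blocked=[]
Op 8: conn=46 S1=21 S2=0 S3=3 blocked=[2]
Op 9: conn=46 S1=45 S2=0 S3=3 blocked=[2]
Op 10: conn=32 S1=45 S2=0 S3=-11 blocked=[2, 3]
Op 11: conn=32 S1=45 S2=15 S3=-11 blocked=[3]
Op 12: conn=60 S1=45 S2=15 S3=-11 blocked=[3]
Op 13: conn=43 S1=45 S2=15 S3=-28 blocked=[3]
Op 14: conn=55 S1=45 S2=15 S3=-28 blocked=[3]

Answer: S3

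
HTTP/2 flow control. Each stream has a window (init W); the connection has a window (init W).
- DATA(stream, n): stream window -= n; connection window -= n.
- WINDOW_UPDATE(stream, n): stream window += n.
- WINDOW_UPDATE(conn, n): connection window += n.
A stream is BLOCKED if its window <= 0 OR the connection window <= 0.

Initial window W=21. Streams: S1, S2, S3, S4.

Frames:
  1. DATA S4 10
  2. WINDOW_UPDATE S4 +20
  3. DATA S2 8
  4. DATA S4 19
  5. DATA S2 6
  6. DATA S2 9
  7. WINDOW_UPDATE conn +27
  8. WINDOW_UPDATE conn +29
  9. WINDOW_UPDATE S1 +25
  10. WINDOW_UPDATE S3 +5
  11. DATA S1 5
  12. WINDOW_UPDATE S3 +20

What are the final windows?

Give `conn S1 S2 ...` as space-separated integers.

Answer: 20 41 -2 46 12

Derivation:
Op 1: conn=11 S1=21 S2=21 S3=21 S4=11 blocked=[]
Op 2: conn=11 S1=21 S2=21 S3=21 S4=31 blocked=[]
Op 3: conn=3 S1=21 S2=13 S3=21 S4=31 blocked=[]
Op 4: conn=-16 S1=21 S2=13 S3=21 S4=12 blocked=[1, 2, 3, 4]
Op 5: conn=-22 S1=21 S2=7 S3=21 S4=12 blocked=[1, 2, 3, 4]
Op 6: conn=-31 S1=21 S2=-2 S3=21 S4=12 blocked=[1, 2, 3, 4]
Op 7: conn=-4 S1=21 S2=-2 S3=21 S4=12 blocked=[1, 2, 3, 4]
Op 8: conn=25 S1=21 S2=-2 S3=21 S4=12 blocked=[2]
Op 9: conn=25 S1=46 S2=-2 S3=21 S4=12 blocked=[2]
Op 10: conn=25 S1=46 S2=-2 S3=26 S4=12 blocked=[2]
Op 11: conn=20 S1=41 S2=-2 S3=26 S4=12 blocked=[2]
Op 12: conn=20 S1=41 S2=-2 S3=46 S4=12 blocked=[2]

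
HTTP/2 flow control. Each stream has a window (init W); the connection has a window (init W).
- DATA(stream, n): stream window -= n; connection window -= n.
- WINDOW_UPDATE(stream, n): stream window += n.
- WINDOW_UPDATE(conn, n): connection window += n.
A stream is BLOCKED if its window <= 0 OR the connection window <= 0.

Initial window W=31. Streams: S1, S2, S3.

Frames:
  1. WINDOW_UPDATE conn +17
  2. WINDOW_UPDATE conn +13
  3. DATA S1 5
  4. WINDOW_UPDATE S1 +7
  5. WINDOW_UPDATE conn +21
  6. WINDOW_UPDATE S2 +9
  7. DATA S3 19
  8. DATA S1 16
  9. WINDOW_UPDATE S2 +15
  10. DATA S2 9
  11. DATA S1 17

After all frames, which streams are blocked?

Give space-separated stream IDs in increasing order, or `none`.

Answer: S1

Derivation:
Op 1: conn=48 S1=31 S2=31 S3=31 blocked=[]
Op 2: conn=61 S1=31 S2=31 S3=31 blocked=[]
Op 3: conn=56 S1=26 S2=31 S3=31 blocked=[]
Op 4: conn=56 S1=33 S2=31 S3=31 blocked=[]
Op 5: conn=77 S1=33 S2=31 S3=31 blocked=[]
Op 6: conn=77 S1=33 S2=40 S3=31 blocked=[]
Op 7: conn=58 S1=33 S2=40 S3=12 blocked=[]
Op 8: conn=42 S1=17 S2=40 S3=12 blocked=[]
Op 9: conn=42 S1=17 S2=55 S3=12 blocked=[]
Op 10: conn=33 S1=17 S2=46 S3=12 blocked=[]
Op 11: conn=16 S1=0 S2=46 S3=12 blocked=[1]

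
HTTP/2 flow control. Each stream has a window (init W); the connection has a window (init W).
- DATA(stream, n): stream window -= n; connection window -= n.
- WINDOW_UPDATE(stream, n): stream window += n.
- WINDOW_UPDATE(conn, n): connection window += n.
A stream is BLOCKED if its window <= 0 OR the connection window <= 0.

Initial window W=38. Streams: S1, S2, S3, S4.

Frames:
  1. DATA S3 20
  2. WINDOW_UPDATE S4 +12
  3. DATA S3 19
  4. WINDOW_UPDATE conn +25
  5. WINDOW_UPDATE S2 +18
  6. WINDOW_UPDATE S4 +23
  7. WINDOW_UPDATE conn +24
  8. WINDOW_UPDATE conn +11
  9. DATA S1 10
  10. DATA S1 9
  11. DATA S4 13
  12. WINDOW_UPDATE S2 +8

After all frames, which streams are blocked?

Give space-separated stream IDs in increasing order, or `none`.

Answer: S3

Derivation:
Op 1: conn=18 S1=38 S2=38 S3=18 S4=38 blocked=[]
Op 2: conn=18 S1=38 S2=38 S3=18 S4=50 blocked=[]
Op 3: conn=-1 S1=38 S2=38 S3=-1 S4=50 blocked=[1, 2, 3, 4]
Op 4: conn=24 S1=38 S2=38 S3=-1 S4=50 blocked=[3]
Op 5: conn=24 S1=38 S2=56 S3=-1 S4=50 blocked=[3]
Op 6: conn=24 S1=38 S2=56 S3=-1 S4=73 blocked=[3]
Op 7: conn=48 S1=38 S2=56 S3=-1 S4=73 blocked=[3]
Op 8: conn=59 S1=38 S2=56 S3=-1 S4=73 blocked=[3]
Op 9: conn=49 S1=28 S2=56 S3=-1 S4=73 blocked=[3]
Op 10: conn=40 S1=19 S2=56 S3=-1 S4=73 blocked=[3]
Op 11: conn=27 S1=19 S2=56 S3=-1 S4=60 blocked=[3]
Op 12: conn=27 S1=19 S2=64 S3=-1 S4=60 blocked=[3]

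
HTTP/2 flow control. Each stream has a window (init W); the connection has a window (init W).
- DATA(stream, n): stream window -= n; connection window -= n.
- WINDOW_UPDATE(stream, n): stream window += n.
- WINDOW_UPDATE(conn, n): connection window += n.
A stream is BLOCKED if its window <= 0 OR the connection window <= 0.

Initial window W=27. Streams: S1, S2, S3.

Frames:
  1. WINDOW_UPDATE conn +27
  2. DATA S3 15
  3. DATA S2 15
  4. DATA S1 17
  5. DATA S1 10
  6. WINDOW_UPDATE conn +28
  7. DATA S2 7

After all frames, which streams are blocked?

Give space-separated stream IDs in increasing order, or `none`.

Op 1: conn=54 S1=27 S2=27 S3=27 blocked=[]
Op 2: conn=39 S1=27 S2=27 S3=12 blocked=[]
Op 3: conn=24 S1=27 S2=12 S3=12 blocked=[]
Op 4: conn=7 S1=10 S2=12 S3=12 blocked=[]
Op 5: conn=-3 S1=0 S2=12 S3=12 blocked=[1, 2, 3]
Op 6: conn=25 S1=0 S2=12 S3=12 blocked=[1]
Op 7: conn=18 S1=0 S2=5 S3=12 blocked=[1]

Answer: S1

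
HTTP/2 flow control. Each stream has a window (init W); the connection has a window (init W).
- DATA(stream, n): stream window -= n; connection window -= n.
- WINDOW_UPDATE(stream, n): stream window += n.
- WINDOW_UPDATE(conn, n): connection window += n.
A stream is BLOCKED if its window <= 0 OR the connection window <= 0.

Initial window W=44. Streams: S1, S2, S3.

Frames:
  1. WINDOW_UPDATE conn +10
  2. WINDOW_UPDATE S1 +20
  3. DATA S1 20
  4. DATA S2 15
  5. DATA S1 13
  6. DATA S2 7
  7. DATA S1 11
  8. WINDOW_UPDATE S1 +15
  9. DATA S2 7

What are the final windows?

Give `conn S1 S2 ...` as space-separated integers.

Answer: -19 35 15 44

Derivation:
Op 1: conn=54 S1=44 S2=44 S3=44 blocked=[]
Op 2: conn=54 S1=64 S2=44 S3=44 blocked=[]
Op 3: conn=34 S1=44 S2=44 S3=44 blocked=[]
Op 4: conn=19 S1=44 S2=29 S3=44 blocked=[]
Op 5: conn=6 S1=31 S2=29 S3=44 blocked=[]
Op 6: conn=-1 S1=31 S2=22 S3=44 blocked=[1, 2, 3]
Op 7: conn=-12 S1=20 S2=22 S3=44 blocked=[1, 2, 3]
Op 8: conn=-12 S1=35 S2=22 S3=44 blocked=[1, 2, 3]
Op 9: conn=-19 S1=35 S2=15 S3=44 blocked=[1, 2, 3]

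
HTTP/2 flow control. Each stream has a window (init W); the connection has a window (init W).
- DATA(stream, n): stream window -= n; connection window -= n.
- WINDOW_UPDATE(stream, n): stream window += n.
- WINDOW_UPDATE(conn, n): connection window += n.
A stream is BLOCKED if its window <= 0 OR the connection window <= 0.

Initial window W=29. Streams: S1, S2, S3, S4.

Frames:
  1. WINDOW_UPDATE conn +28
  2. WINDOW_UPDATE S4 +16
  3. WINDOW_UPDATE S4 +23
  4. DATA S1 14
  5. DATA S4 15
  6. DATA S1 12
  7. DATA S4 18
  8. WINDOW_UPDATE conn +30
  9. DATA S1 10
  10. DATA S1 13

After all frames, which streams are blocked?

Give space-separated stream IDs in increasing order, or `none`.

Answer: S1

Derivation:
Op 1: conn=57 S1=29 S2=29 S3=29 S4=29 blocked=[]
Op 2: conn=57 S1=29 S2=29 S3=29 S4=45 blocked=[]
Op 3: conn=57 S1=29 S2=29 S3=29 S4=68 blocked=[]
Op 4: conn=43 S1=15 S2=29 S3=29 S4=68 blocked=[]
Op 5: conn=28 S1=15 S2=29 S3=29 S4=53 blocked=[]
Op 6: conn=16 S1=3 S2=29 S3=29 S4=53 blocked=[]
Op 7: conn=-2 S1=3 S2=29 S3=29 S4=35 blocked=[1, 2, 3, 4]
Op 8: conn=28 S1=3 S2=29 S3=29 S4=35 blocked=[]
Op 9: conn=18 S1=-7 S2=29 S3=29 S4=35 blocked=[1]
Op 10: conn=5 S1=-20 S2=29 S3=29 S4=35 blocked=[1]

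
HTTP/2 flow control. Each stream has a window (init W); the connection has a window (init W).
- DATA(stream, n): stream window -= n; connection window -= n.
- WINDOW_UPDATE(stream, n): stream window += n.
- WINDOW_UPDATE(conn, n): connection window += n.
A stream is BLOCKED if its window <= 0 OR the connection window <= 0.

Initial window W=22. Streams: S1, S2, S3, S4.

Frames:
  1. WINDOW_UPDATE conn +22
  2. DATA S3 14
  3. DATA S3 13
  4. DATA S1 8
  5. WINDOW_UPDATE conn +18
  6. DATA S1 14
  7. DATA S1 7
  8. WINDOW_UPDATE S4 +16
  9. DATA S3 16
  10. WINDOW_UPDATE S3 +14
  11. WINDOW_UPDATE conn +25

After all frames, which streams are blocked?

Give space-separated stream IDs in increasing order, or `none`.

Op 1: conn=44 S1=22 S2=22 S3=22 S4=22 blocked=[]
Op 2: conn=30 S1=22 S2=22 S3=8 S4=22 blocked=[]
Op 3: conn=17 S1=22 S2=22 S3=-5 S4=22 blocked=[3]
Op 4: conn=9 S1=14 S2=22 S3=-5 S4=22 blocked=[3]
Op 5: conn=27 S1=14 S2=22 S3=-5 S4=22 blocked=[3]
Op 6: conn=13 S1=0 S2=22 S3=-5 S4=22 blocked=[1, 3]
Op 7: conn=6 S1=-7 S2=22 S3=-5 S4=22 blocked=[1, 3]
Op 8: conn=6 S1=-7 S2=22 S3=-5 S4=38 blocked=[1, 3]
Op 9: conn=-10 S1=-7 S2=22 S3=-21 S4=38 blocked=[1, 2, 3, 4]
Op 10: conn=-10 S1=-7 S2=22 S3=-7 S4=38 blocked=[1, 2, 3, 4]
Op 11: conn=15 S1=-7 S2=22 S3=-7 S4=38 blocked=[1, 3]

Answer: S1 S3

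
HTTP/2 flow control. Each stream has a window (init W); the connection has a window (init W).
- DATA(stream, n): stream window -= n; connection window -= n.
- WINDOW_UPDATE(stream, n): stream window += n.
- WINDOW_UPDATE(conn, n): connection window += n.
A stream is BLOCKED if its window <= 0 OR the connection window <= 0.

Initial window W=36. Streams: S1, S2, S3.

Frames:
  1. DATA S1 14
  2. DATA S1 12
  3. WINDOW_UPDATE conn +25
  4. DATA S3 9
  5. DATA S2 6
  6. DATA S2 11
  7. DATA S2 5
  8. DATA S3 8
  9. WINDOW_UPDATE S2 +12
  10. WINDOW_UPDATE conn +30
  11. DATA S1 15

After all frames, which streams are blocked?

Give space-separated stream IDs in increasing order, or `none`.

Op 1: conn=22 S1=22 S2=36 S3=36 blocked=[]
Op 2: conn=10 S1=10 S2=36 S3=36 blocked=[]
Op 3: conn=35 S1=10 S2=36 S3=36 blocked=[]
Op 4: conn=26 S1=10 S2=36 S3=27 blocked=[]
Op 5: conn=20 S1=10 S2=30 S3=27 blocked=[]
Op 6: conn=9 S1=10 S2=19 S3=27 blocked=[]
Op 7: conn=4 S1=10 S2=14 S3=27 blocked=[]
Op 8: conn=-4 S1=10 S2=14 S3=19 blocked=[1, 2, 3]
Op 9: conn=-4 S1=10 S2=26 S3=19 blocked=[1, 2, 3]
Op 10: conn=26 S1=10 S2=26 S3=19 blocked=[]
Op 11: conn=11 S1=-5 S2=26 S3=19 blocked=[1]

Answer: S1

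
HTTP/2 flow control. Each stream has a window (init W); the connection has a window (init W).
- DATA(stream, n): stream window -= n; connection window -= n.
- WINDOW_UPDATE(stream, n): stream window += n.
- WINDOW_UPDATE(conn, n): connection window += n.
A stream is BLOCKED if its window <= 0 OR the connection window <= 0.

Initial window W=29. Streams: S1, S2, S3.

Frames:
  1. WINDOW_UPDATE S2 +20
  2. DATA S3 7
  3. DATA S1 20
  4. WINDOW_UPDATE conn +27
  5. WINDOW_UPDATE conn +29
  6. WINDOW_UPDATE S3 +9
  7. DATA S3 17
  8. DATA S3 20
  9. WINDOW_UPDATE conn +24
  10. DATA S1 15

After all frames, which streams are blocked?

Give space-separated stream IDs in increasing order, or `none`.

Op 1: conn=29 S1=29 S2=49 S3=29 blocked=[]
Op 2: conn=22 S1=29 S2=49 S3=22 blocked=[]
Op 3: conn=2 S1=9 S2=49 S3=22 blocked=[]
Op 4: conn=29 S1=9 S2=49 S3=22 blocked=[]
Op 5: conn=58 S1=9 S2=49 S3=22 blocked=[]
Op 6: conn=58 S1=9 S2=49 S3=31 blocked=[]
Op 7: conn=41 S1=9 S2=49 S3=14 blocked=[]
Op 8: conn=21 S1=9 S2=49 S3=-6 blocked=[3]
Op 9: conn=45 S1=9 S2=49 S3=-6 blocked=[3]
Op 10: conn=30 S1=-6 S2=49 S3=-6 blocked=[1, 3]

Answer: S1 S3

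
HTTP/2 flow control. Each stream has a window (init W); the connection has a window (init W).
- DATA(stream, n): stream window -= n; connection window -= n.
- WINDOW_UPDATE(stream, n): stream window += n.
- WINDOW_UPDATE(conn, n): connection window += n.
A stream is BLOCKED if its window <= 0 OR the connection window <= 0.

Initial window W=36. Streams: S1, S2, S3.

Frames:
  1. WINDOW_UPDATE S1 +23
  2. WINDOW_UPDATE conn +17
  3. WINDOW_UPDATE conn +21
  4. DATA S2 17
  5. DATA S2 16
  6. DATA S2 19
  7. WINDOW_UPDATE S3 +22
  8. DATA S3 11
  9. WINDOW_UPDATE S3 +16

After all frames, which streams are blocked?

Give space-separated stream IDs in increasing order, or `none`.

Answer: S2

Derivation:
Op 1: conn=36 S1=59 S2=36 S3=36 blocked=[]
Op 2: conn=53 S1=59 S2=36 S3=36 blocked=[]
Op 3: conn=74 S1=59 S2=36 S3=36 blocked=[]
Op 4: conn=57 S1=59 S2=19 S3=36 blocked=[]
Op 5: conn=41 S1=59 S2=3 S3=36 blocked=[]
Op 6: conn=22 S1=59 S2=-16 S3=36 blocked=[2]
Op 7: conn=22 S1=59 S2=-16 S3=58 blocked=[2]
Op 8: conn=11 S1=59 S2=-16 S3=47 blocked=[2]
Op 9: conn=11 S1=59 S2=-16 S3=63 blocked=[2]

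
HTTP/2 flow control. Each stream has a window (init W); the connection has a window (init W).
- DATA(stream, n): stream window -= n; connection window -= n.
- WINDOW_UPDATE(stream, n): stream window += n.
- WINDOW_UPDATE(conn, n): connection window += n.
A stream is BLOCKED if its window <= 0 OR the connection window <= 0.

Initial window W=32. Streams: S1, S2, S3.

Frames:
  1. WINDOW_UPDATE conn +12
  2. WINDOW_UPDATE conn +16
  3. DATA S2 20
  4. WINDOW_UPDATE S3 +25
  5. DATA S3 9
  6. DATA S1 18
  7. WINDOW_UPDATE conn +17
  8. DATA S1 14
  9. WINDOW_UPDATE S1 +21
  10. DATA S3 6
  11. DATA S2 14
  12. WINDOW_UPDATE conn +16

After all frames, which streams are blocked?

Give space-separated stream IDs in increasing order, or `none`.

Answer: S2

Derivation:
Op 1: conn=44 S1=32 S2=32 S3=32 blocked=[]
Op 2: conn=60 S1=32 S2=32 S3=32 blocked=[]
Op 3: conn=40 S1=32 S2=12 S3=32 blocked=[]
Op 4: conn=40 S1=32 S2=12 S3=57 blocked=[]
Op 5: conn=31 S1=32 S2=12 S3=48 blocked=[]
Op 6: conn=13 S1=14 S2=12 S3=48 blocked=[]
Op 7: conn=30 S1=14 S2=12 S3=48 blocked=[]
Op 8: conn=16 S1=0 S2=12 S3=48 blocked=[1]
Op 9: conn=16 S1=21 S2=12 S3=48 blocked=[]
Op 10: conn=10 S1=21 S2=12 S3=42 blocked=[]
Op 11: conn=-4 S1=21 S2=-2 S3=42 blocked=[1, 2, 3]
Op 12: conn=12 S1=21 S2=-2 S3=42 blocked=[2]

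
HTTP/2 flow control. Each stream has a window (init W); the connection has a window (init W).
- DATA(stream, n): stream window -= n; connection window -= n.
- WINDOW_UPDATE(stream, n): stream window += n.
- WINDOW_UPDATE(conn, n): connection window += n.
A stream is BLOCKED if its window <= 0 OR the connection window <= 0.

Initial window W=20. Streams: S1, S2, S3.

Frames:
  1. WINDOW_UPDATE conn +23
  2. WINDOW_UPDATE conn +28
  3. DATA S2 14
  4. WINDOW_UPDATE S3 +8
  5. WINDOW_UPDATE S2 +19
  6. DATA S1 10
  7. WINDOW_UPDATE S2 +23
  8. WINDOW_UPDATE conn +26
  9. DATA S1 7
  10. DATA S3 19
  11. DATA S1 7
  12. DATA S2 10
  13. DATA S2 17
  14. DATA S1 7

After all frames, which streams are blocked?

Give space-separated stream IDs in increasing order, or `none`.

Answer: S1

Derivation:
Op 1: conn=43 S1=20 S2=20 S3=20 blocked=[]
Op 2: conn=71 S1=20 S2=20 S3=20 blocked=[]
Op 3: conn=57 S1=20 S2=6 S3=20 blocked=[]
Op 4: conn=57 S1=20 S2=6 S3=28 blocked=[]
Op 5: conn=57 S1=20 S2=25 S3=28 blocked=[]
Op 6: conn=47 S1=10 S2=25 S3=28 blocked=[]
Op 7: conn=47 S1=10 S2=48 S3=28 blocked=[]
Op 8: conn=73 S1=10 S2=48 S3=28 blocked=[]
Op 9: conn=66 S1=3 S2=48 S3=28 blocked=[]
Op 10: conn=47 S1=3 S2=48 S3=9 blocked=[]
Op 11: conn=40 S1=-4 S2=48 S3=9 blocked=[1]
Op 12: conn=30 S1=-4 S2=38 S3=9 blocked=[1]
Op 13: conn=13 S1=-4 S2=21 S3=9 blocked=[1]
Op 14: conn=6 S1=-11 S2=21 S3=9 blocked=[1]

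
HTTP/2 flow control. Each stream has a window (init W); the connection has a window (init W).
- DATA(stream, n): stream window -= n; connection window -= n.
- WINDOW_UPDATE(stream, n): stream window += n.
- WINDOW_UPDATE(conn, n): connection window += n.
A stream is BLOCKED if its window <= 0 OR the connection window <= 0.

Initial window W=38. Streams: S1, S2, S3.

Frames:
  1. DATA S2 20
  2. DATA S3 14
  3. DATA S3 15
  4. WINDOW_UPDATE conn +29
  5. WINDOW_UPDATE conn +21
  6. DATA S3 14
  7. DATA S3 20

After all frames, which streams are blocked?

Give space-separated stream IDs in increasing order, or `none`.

Op 1: conn=18 S1=38 S2=18 S3=38 blocked=[]
Op 2: conn=4 S1=38 S2=18 S3=24 blocked=[]
Op 3: conn=-11 S1=38 S2=18 S3=9 blocked=[1, 2, 3]
Op 4: conn=18 S1=38 S2=18 S3=9 blocked=[]
Op 5: conn=39 S1=38 S2=18 S3=9 blocked=[]
Op 6: conn=25 S1=38 S2=18 S3=-5 blocked=[3]
Op 7: conn=5 S1=38 S2=18 S3=-25 blocked=[3]

Answer: S3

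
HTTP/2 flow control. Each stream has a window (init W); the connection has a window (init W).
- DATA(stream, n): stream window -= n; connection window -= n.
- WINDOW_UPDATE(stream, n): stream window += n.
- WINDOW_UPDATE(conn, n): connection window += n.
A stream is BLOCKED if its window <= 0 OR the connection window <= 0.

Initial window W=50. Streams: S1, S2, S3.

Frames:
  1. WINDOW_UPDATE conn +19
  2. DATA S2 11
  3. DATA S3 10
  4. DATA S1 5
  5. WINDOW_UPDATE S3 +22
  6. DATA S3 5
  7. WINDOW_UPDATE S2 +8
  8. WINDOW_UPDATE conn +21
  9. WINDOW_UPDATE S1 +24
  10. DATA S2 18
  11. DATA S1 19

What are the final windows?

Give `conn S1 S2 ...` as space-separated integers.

Answer: 22 50 29 57

Derivation:
Op 1: conn=69 S1=50 S2=50 S3=50 blocked=[]
Op 2: conn=58 S1=50 S2=39 S3=50 blocked=[]
Op 3: conn=48 S1=50 S2=39 S3=40 blocked=[]
Op 4: conn=43 S1=45 S2=39 S3=40 blocked=[]
Op 5: conn=43 S1=45 S2=39 S3=62 blocked=[]
Op 6: conn=38 S1=45 S2=39 S3=57 blocked=[]
Op 7: conn=38 S1=45 S2=47 S3=57 blocked=[]
Op 8: conn=59 S1=45 S2=47 S3=57 blocked=[]
Op 9: conn=59 S1=69 S2=47 S3=57 blocked=[]
Op 10: conn=41 S1=69 S2=29 S3=57 blocked=[]
Op 11: conn=22 S1=50 S2=29 S3=57 blocked=[]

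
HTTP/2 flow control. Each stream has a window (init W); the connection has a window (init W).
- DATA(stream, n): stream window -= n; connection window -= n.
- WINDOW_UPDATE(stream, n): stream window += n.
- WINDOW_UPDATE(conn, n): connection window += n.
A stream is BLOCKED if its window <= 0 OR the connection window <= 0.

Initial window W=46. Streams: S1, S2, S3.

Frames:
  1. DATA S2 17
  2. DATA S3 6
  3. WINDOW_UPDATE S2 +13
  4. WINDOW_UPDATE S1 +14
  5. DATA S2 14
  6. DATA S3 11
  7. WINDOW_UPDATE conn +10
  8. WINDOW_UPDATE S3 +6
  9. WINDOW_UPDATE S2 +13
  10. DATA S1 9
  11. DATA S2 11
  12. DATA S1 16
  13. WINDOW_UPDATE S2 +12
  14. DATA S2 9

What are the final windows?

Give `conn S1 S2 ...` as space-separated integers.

Op 1: conn=29 S1=46 S2=29 S3=46 blocked=[]
Op 2: conn=23 S1=46 S2=29 S3=40 blocked=[]
Op 3: conn=23 S1=46 S2=42 S3=40 blocked=[]
Op 4: conn=23 S1=60 S2=42 S3=40 blocked=[]
Op 5: conn=9 S1=60 S2=28 S3=40 blocked=[]
Op 6: conn=-2 S1=60 S2=28 S3=29 blocked=[1, 2, 3]
Op 7: conn=8 S1=60 S2=28 S3=29 blocked=[]
Op 8: conn=8 S1=60 S2=28 S3=35 blocked=[]
Op 9: conn=8 S1=60 S2=41 S3=35 blocked=[]
Op 10: conn=-1 S1=51 S2=41 S3=35 blocked=[1, 2, 3]
Op 11: conn=-12 S1=51 S2=30 S3=35 blocked=[1, 2, 3]
Op 12: conn=-28 S1=35 S2=30 S3=35 blocked=[1, 2, 3]
Op 13: conn=-28 S1=35 S2=42 S3=35 blocked=[1, 2, 3]
Op 14: conn=-37 S1=35 S2=33 S3=35 blocked=[1, 2, 3]

Answer: -37 35 33 35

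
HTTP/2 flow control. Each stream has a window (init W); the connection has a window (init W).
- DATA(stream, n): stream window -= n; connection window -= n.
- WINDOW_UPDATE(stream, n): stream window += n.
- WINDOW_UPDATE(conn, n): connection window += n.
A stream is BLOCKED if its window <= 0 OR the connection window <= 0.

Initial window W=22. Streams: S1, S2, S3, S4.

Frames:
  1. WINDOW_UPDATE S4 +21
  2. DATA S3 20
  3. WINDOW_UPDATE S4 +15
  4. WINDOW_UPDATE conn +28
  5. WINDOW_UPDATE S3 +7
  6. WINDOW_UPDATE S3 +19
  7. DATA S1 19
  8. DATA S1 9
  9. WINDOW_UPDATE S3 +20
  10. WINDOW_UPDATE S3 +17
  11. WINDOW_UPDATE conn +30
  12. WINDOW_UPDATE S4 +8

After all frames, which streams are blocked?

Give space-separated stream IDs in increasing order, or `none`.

Answer: S1

Derivation:
Op 1: conn=22 S1=22 S2=22 S3=22 S4=43 blocked=[]
Op 2: conn=2 S1=22 S2=22 S3=2 S4=43 blocked=[]
Op 3: conn=2 S1=22 S2=22 S3=2 S4=58 blocked=[]
Op 4: conn=30 S1=22 S2=22 S3=2 S4=58 blocked=[]
Op 5: conn=30 S1=22 S2=22 S3=9 S4=58 blocked=[]
Op 6: conn=30 S1=22 S2=22 S3=28 S4=58 blocked=[]
Op 7: conn=11 S1=3 S2=22 S3=28 S4=58 blocked=[]
Op 8: conn=2 S1=-6 S2=22 S3=28 S4=58 blocked=[1]
Op 9: conn=2 S1=-6 S2=22 S3=48 S4=58 blocked=[1]
Op 10: conn=2 S1=-6 S2=22 S3=65 S4=58 blocked=[1]
Op 11: conn=32 S1=-6 S2=22 S3=65 S4=58 blocked=[1]
Op 12: conn=32 S1=-6 S2=22 S3=65 S4=66 blocked=[1]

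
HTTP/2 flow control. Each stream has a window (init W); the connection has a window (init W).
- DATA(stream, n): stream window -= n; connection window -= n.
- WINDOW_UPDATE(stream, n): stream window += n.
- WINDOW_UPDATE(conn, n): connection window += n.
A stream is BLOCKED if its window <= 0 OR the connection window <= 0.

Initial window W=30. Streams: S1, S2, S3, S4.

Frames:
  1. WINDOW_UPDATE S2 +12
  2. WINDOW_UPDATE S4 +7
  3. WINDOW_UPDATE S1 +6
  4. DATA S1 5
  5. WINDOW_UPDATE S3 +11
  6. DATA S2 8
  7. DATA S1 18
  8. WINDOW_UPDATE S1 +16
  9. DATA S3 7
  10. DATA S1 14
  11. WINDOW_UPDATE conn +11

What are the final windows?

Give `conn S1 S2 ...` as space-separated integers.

Answer: -11 15 34 34 37

Derivation:
Op 1: conn=30 S1=30 S2=42 S3=30 S4=30 blocked=[]
Op 2: conn=30 S1=30 S2=42 S3=30 S4=37 blocked=[]
Op 3: conn=30 S1=36 S2=42 S3=30 S4=37 blocked=[]
Op 4: conn=25 S1=31 S2=42 S3=30 S4=37 blocked=[]
Op 5: conn=25 S1=31 S2=42 S3=41 S4=37 blocked=[]
Op 6: conn=17 S1=31 S2=34 S3=41 S4=37 blocked=[]
Op 7: conn=-1 S1=13 S2=34 S3=41 S4=37 blocked=[1, 2, 3, 4]
Op 8: conn=-1 S1=29 S2=34 S3=41 S4=37 blocked=[1, 2, 3, 4]
Op 9: conn=-8 S1=29 S2=34 S3=34 S4=37 blocked=[1, 2, 3, 4]
Op 10: conn=-22 S1=15 S2=34 S3=34 S4=37 blocked=[1, 2, 3, 4]
Op 11: conn=-11 S1=15 S2=34 S3=34 S4=37 blocked=[1, 2, 3, 4]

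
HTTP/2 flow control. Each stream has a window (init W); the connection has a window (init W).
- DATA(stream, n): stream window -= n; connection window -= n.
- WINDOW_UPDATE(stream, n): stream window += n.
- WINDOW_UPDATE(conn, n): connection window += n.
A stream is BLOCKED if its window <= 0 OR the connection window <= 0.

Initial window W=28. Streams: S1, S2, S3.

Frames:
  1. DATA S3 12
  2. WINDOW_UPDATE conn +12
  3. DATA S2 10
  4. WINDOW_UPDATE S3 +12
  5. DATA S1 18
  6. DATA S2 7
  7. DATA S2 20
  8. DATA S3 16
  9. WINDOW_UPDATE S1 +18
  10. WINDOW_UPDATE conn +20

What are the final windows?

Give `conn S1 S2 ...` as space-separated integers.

Answer: -23 28 -9 12

Derivation:
Op 1: conn=16 S1=28 S2=28 S3=16 blocked=[]
Op 2: conn=28 S1=28 S2=28 S3=16 blocked=[]
Op 3: conn=18 S1=28 S2=18 S3=16 blocked=[]
Op 4: conn=18 S1=28 S2=18 S3=28 blocked=[]
Op 5: conn=0 S1=10 S2=18 S3=28 blocked=[1, 2, 3]
Op 6: conn=-7 S1=10 S2=11 S3=28 blocked=[1, 2, 3]
Op 7: conn=-27 S1=10 S2=-9 S3=28 blocked=[1, 2, 3]
Op 8: conn=-43 S1=10 S2=-9 S3=12 blocked=[1, 2, 3]
Op 9: conn=-43 S1=28 S2=-9 S3=12 blocked=[1, 2, 3]
Op 10: conn=-23 S1=28 S2=-9 S3=12 blocked=[1, 2, 3]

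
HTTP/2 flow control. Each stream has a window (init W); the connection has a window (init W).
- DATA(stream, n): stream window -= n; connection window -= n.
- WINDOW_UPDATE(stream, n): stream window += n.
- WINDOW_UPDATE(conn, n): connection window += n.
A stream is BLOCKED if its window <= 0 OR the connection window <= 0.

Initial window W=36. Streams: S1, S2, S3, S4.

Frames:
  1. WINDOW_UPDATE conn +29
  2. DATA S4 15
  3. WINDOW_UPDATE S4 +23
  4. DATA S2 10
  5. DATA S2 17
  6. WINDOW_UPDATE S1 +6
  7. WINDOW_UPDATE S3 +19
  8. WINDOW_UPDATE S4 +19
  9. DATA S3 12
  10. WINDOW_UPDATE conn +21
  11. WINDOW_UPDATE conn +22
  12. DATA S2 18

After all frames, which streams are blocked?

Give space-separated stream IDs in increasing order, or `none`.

Op 1: conn=65 S1=36 S2=36 S3=36 S4=36 blocked=[]
Op 2: conn=50 S1=36 S2=36 S3=36 S4=21 blocked=[]
Op 3: conn=50 S1=36 S2=36 S3=36 S4=44 blocked=[]
Op 4: conn=40 S1=36 S2=26 S3=36 S4=44 blocked=[]
Op 5: conn=23 S1=36 S2=9 S3=36 S4=44 blocked=[]
Op 6: conn=23 S1=42 S2=9 S3=36 S4=44 blocked=[]
Op 7: conn=23 S1=42 S2=9 S3=55 S4=44 blocked=[]
Op 8: conn=23 S1=42 S2=9 S3=55 S4=63 blocked=[]
Op 9: conn=11 S1=42 S2=9 S3=43 S4=63 blocked=[]
Op 10: conn=32 S1=42 S2=9 S3=43 S4=63 blocked=[]
Op 11: conn=54 S1=42 S2=9 S3=43 S4=63 blocked=[]
Op 12: conn=36 S1=42 S2=-9 S3=43 S4=63 blocked=[2]

Answer: S2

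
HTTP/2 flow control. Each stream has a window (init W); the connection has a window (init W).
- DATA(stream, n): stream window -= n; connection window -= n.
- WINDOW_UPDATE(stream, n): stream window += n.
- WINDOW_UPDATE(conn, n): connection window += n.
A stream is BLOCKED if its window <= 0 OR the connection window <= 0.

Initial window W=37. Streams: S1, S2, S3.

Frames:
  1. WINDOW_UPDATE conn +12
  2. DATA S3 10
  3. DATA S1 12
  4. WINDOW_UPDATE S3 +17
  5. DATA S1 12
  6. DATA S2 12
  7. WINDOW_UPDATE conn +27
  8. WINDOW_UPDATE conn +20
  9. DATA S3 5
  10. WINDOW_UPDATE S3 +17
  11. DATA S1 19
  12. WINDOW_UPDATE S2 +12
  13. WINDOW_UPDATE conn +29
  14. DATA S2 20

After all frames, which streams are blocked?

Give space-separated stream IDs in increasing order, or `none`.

Op 1: conn=49 S1=37 S2=37 S3=37 blocked=[]
Op 2: conn=39 S1=37 S2=37 S3=27 blocked=[]
Op 3: conn=27 S1=25 S2=37 S3=27 blocked=[]
Op 4: conn=27 S1=25 S2=37 S3=44 blocked=[]
Op 5: conn=15 S1=13 S2=37 S3=44 blocked=[]
Op 6: conn=3 S1=13 S2=25 S3=44 blocked=[]
Op 7: conn=30 S1=13 S2=25 S3=44 blocked=[]
Op 8: conn=50 S1=13 S2=25 S3=44 blocked=[]
Op 9: conn=45 S1=13 S2=25 S3=39 blocked=[]
Op 10: conn=45 S1=13 S2=25 S3=56 blocked=[]
Op 11: conn=26 S1=-6 S2=25 S3=56 blocked=[1]
Op 12: conn=26 S1=-6 S2=37 S3=56 blocked=[1]
Op 13: conn=55 S1=-6 S2=37 S3=56 blocked=[1]
Op 14: conn=35 S1=-6 S2=17 S3=56 blocked=[1]

Answer: S1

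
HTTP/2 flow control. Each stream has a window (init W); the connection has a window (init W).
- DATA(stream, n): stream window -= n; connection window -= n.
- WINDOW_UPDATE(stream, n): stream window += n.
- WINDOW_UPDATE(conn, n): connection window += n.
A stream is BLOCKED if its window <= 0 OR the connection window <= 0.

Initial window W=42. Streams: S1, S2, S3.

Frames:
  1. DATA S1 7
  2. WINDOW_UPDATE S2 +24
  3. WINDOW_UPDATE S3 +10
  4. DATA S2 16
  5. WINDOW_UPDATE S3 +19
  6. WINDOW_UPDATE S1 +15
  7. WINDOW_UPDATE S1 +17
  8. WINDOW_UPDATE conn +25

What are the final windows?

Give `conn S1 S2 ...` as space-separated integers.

Answer: 44 67 50 71

Derivation:
Op 1: conn=35 S1=35 S2=42 S3=42 blocked=[]
Op 2: conn=35 S1=35 S2=66 S3=42 blocked=[]
Op 3: conn=35 S1=35 S2=66 S3=52 blocked=[]
Op 4: conn=19 S1=35 S2=50 S3=52 blocked=[]
Op 5: conn=19 S1=35 S2=50 S3=71 blocked=[]
Op 6: conn=19 S1=50 S2=50 S3=71 blocked=[]
Op 7: conn=19 S1=67 S2=50 S3=71 blocked=[]
Op 8: conn=44 S1=67 S2=50 S3=71 blocked=[]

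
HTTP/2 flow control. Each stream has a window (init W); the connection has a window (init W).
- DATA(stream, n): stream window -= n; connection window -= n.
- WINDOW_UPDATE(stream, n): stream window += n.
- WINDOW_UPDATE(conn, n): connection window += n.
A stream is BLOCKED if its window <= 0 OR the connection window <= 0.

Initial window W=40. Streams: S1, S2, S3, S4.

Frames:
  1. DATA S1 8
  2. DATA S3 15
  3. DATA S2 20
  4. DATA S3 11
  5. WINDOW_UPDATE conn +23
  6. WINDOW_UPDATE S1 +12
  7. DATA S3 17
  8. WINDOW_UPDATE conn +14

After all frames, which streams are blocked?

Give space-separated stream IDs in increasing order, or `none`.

Answer: S3

Derivation:
Op 1: conn=32 S1=32 S2=40 S3=40 S4=40 blocked=[]
Op 2: conn=17 S1=32 S2=40 S3=25 S4=40 blocked=[]
Op 3: conn=-3 S1=32 S2=20 S3=25 S4=40 blocked=[1, 2, 3, 4]
Op 4: conn=-14 S1=32 S2=20 S3=14 S4=40 blocked=[1, 2, 3, 4]
Op 5: conn=9 S1=32 S2=20 S3=14 S4=40 blocked=[]
Op 6: conn=9 S1=44 S2=20 S3=14 S4=40 blocked=[]
Op 7: conn=-8 S1=44 S2=20 S3=-3 S4=40 blocked=[1, 2, 3, 4]
Op 8: conn=6 S1=44 S2=20 S3=-3 S4=40 blocked=[3]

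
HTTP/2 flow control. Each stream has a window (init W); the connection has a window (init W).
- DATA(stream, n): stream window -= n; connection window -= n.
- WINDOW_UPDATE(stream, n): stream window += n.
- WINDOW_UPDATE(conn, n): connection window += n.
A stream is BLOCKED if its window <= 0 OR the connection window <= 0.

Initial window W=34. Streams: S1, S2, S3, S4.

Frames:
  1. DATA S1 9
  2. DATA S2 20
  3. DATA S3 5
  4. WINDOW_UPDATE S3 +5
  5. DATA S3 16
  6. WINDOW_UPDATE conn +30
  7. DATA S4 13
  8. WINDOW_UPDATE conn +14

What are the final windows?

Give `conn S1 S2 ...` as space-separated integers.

Op 1: conn=25 S1=25 S2=34 S3=34 S4=34 blocked=[]
Op 2: conn=5 S1=25 S2=14 S3=34 S4=34 blocked=[]
Op 3: conn=0 S1=25 S2=14 S3=29 S4=34 blocked=[1, 2, 3, 4]
Op 4: conn=0 S1=25 S2=14 S3=34 S4=34 blocked=[1, 2, 3, 4]
Op 5: conn=-16 S1=25 S2=14 S3=18 S4=34 blocked=[1, 2, 3, 4]
Op 6: conn=14 S1=25 S2=14 S3=18 S4=34 blocked=[]
Op 7: conn=1 S1=25 S2=14 S3=18 S4=21 blocked=[]
Op 8: conn=15 S1=25 S2=14 S3=18 S4=21 blocked=[]

Answer: 15 25 14 18 21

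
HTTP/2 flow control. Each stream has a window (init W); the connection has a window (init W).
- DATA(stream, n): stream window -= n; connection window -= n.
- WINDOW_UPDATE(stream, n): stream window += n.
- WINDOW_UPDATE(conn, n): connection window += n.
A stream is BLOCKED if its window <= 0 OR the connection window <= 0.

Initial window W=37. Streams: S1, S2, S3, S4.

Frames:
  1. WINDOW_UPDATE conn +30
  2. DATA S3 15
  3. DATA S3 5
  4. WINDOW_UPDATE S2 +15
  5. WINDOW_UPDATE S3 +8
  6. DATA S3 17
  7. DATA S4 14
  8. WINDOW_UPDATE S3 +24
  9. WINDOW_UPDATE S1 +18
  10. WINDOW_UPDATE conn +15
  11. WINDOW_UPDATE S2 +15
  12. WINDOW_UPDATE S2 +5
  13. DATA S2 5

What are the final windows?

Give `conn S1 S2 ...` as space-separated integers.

Op 1: conn=67 S1=37 S2=37 S3=37 S4=37 blocked=[]
Op 2: conn=52 S1=37 S2=37 S3=22 S4=37 blocked=[]
Op 3: conn=47 S1=37 S2=37 S3=17 S4=37 blocked=[]
Op 4: conn=47 S1=37 S2=52 S3=17 S4=37 blocked=[]
Op 5: conn=47 S1=37 S2=52 S3=25 S4=37 blocked=[]
Op 6: conn=30 S1=37 S2=52 S3=8 S4=37 blocked=[]
Op 7: conn=16 S1=37 S2=52 S3=8 S4=23 blocked=[]
Op 8: conn=16 S1=37 S2=52 S3=32 S4=23 blocked=[]
Op 9: conn=16 S1=55 S2=52 S3=32 S4=23 blocked=[]
Op 10: conn=31 S1=55 S2=52 S3=32 S4=23 blocked=[]
Op 11: conn=31 S1=55 S2=67 S3=32 S4=23 blocked=[]
Op 12: conn=31 S1=55 S2=72 S3=32 S4=23 blocked=[]
Op 13: conn=26 S1=55 S2=67 S3=32 S4=23 blocked=[]

Answer: 26 55 67 32 23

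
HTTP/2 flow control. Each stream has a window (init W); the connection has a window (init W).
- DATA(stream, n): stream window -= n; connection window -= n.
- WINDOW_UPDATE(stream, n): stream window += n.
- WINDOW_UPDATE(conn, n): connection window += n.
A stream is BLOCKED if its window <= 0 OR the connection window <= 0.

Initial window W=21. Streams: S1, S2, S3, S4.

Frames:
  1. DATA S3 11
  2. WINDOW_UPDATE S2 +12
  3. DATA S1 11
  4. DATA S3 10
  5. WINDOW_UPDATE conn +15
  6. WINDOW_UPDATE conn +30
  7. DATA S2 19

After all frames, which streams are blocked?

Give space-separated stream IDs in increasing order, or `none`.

Answer: S3

Derivation:
Op 1: conn=10 S1=21 S2=21 S3=10 S4=21 blocked=[]
Op 2: conn=10 S1=21 S2=33 S3=10 S4=21 blocked=[]
Op 3: conn=-1 S1=10 S2=33 S3=10 S4=21 blocked=[1, 2, 3, 4]
Op 4: conn=-11 S1=10 S2=33 S3=0 S4=21 blocked=[1, 2, 3, 4]
Op 5: conn=4 S1=10 S2=33 S3=0 S4=21 blocked=[3]
Op 6: conn=34 S1=10 S2=33 S3=0 S4=21 blocked=[3]
Op 7: conn=15 S1=10 S2=14 S3=0 S4=21 blocked=[3]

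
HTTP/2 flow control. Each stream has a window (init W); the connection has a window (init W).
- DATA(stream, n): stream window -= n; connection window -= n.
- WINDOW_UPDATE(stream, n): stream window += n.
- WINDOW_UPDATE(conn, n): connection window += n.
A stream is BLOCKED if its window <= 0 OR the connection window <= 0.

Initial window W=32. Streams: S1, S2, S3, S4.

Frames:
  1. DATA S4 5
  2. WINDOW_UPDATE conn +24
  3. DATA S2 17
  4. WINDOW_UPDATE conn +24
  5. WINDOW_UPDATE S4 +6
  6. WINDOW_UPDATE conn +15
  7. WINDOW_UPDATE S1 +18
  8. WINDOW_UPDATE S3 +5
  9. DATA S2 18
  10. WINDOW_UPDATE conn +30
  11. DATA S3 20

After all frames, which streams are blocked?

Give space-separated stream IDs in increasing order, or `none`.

Op 1: conn=27 S1=32 S2=32 S3=32 S4=27 blocked=[]
Op 2: conn=51 S1=32 S2=32 S3=32 S4=27 blocked=[]
Op 3: conn=34 S1=32 S2=15 S3=32 S4=27 blocked=[]
Op 4: conn=58 S1=32 S2=15 S3=32 S4=27 blocked=[]
Op 5: conn=58 S1=32 S2=15 S3=32 S4=33 blocked=[]
Op 6: conn=73 S1=32 S2=15 S3=32 S4=33 blocked=[]
Op 7: conn=73 S1=50 S2=15 S3=32 S4=33 blocked=[]
Op 8: conn=73 S1=50 S2=15 S3=37 S4=33 blocked=[]
Op 9: conn=55 S1=50 S2=-3 S3=37 S4=33 blocked=[2]
Op 10: conn=85 S1=50 S2=-3 S3=37 S4=33 blocked=[2]
Op 11: conn=65 S1=50 S2=-3 S3=17 S4=33 blocked=[2]

Answer: S2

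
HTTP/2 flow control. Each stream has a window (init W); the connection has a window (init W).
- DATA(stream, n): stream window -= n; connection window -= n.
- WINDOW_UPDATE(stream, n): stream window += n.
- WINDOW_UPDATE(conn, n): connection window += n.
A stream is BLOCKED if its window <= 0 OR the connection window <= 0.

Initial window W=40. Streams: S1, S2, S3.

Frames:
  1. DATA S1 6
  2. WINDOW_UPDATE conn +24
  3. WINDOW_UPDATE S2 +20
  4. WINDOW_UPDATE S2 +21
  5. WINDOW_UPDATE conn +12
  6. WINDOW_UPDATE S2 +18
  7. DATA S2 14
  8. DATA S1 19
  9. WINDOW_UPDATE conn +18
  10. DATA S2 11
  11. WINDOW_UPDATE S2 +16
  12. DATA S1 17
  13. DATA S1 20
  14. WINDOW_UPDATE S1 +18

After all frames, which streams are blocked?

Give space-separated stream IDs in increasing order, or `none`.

Op 1: conn=34 S1=34 S2=40 S3=40 blocked=[]
Op 2: conn=58 S1=34 S2=40 S3=40 blocked=[]
Op 3: conn=58 S1=34 S2=60 S3=40 blocked=[]
Op 4: conn=58 S1=34 S2=81 S3=40 blocked=[]
Op 5: conn=70 S1=34 S2=81 S3=40 blocked=[]
Op 6: conn=70 S1=34 S2=99 S3=40 blocked=[]
Op 7: conn=56 S1=34 S2=85 S3=40 blocked=[]
Op 8: conn=37 S1=15 S2=85 S3=40 blocked=[]
Op 9: conn=55 S1=15 S2=85 S3=40 blocked=[]
Op 10: conn=44 S1=15 S2=74 S3=40 blocked=[]
Op 11: conn=44 S1=15 S2=90 S3=40 blocked=[]
Op 12: conn=27 S1=-2 S2=90 S3=40 blocked=[1]
Op 13: conn=7 S1=-22 S2=90 S3=40 blocked=[1]
Op 14: conn=7 S1=-4 S2=90 S3=40 blocked=[1]

Answer: S1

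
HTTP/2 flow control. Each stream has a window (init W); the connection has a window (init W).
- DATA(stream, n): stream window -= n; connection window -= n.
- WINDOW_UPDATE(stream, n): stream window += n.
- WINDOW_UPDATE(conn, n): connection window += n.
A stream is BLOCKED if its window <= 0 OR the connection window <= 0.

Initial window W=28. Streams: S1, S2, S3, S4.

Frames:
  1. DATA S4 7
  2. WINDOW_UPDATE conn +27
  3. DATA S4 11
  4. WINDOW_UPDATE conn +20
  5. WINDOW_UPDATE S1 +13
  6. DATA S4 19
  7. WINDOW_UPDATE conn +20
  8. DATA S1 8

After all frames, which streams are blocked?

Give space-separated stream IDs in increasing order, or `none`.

Answer: S4

Derivation:
Op 1: conn=21 S1=28 S2=28 S3=28 S4=21 blocked=[]
Op 2: conn=48 S1=28 S2=28 S3=28 S4=21 blocked=[]
Op 3: conn=37 S1=28 S2=28 S3=28 S4=10 blocked=[]
Op 4: conn=57 S1=28 S2=28 S3=28 S4=10 blocked=[]
Op 5: conn=57 S1=41 S2=28 S3=28 S4=10 blocked=[]
Op 6: conn=38 S1=41 S2=28 S3=28 S4=-9 blocked=[4]
Op 7: conn=58 S1=41 S2=28 S3=28 S4=-9 blocked=[4]
Op 8: conn=50 S1=33 S2=28 S3=28 S4=-9 blocked=[4]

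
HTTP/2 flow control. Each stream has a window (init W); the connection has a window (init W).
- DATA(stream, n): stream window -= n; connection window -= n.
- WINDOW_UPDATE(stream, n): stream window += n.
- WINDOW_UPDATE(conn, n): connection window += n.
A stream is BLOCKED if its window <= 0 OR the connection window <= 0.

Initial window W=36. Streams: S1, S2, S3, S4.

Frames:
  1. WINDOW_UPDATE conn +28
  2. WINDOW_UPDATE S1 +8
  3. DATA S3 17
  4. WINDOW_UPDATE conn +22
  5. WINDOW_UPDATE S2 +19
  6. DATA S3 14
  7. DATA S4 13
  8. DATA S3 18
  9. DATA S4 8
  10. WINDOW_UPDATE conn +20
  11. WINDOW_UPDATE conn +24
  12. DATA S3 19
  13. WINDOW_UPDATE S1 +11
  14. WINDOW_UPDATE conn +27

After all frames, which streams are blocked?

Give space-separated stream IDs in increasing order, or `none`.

Answer: S3

Derivation:
Op 1: conn=64 S1=36 S2=36 S3=36 S4=36 blocked=[]
Op 2: conn=64 S1=44 S2=36 S3=36 S4=36 blocked=[]
Op 3: conn=47 S1=44 S2=36 S3=19 S4=36 blocked=[]
Op 4: conn=69 S1=44 S2=36 S3=19 S4=36 blocked=[]
Op 5: conn=69 S1=44 S2=55 S3=19 S4=36 blocked=[]
Op 6: conn=55 S1=44 S2=55 S3=5 S4=36 blocked=[]
Op 7: conn=42 S1=44 S2=55 S3=5 S4=23 blocked=[]
Op 8: conn=24 S1=44 S2=55 S3=-13 S4=23 blocked=[3]
Op 9: conn=16 S1=44 S2=55 S3=-13 S4=15 blocked=[3]
Op 10: conn=36 S1=44 S2=55 S3=-13 S4=15 blocked=[3]
Op 11: conn=60 S1=44 S2=55 S3=-13 S4=15 blocked=[3]
Op 12: conn=41 S1=44 S2=55 S3=-32 S4=15 blocked=[3]
Op 13: conn=41 S1=55 S2=55 S3=-32 S4=15 blocked=[3]
Op 14: conn=68 S1=55 S2=55 S3=-32 S4=15 blocked=[3]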